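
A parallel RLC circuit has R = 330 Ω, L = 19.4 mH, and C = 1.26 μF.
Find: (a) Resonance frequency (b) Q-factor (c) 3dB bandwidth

Step 1 — Resonance: ω₀ = 1/√(LC) = 1/√(0.0194·1.26e-06) = 6396 rad/s.
Step 2 — f₀ = ω₀/(2π) = 1018 Hz.
Step 3 — Parallel Q: Q = R/(ω₀L) = 330/(6396·0.0194) = 2.659.
Step 4 — Bandwidth: Δω = ω₀/Q = 2405 rad/s; BW = Δω/(2π) = 382.8 Hz.

(a) f₀ = 1018 Hz  (b) Q = 2.659  (c) BW = 382.8 Hz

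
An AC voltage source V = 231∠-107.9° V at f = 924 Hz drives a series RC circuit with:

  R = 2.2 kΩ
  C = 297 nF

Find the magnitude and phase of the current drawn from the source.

Step 1 — Angular frequency: ω = 2π·f = 2π·924 = 5806 rad/s.
Step 2 — Component impedances:
  R: Z = R = 2200 Ω
  C: Z = 1/(jωC) = -j/(ω·C) = 0 - j580 Ω
Step 3 — Series combination: Z_total = R + C = 2200 - j580 Ω = 2275∠-14.8° Ω.
Step 4 — Source phasor: V = 231∠-107.9° V = -71 - j219.8 V.
Step 5 — Ohm's law: I = V / Z_total = (-71 - j219.8) / (2200 - j580) = -0.005547 - j0.1014 A.
Step 6 — Convert to polar: |I| = 0.1015 A, ∠I = -93.1°.

I = 0.1015∠-93.1° A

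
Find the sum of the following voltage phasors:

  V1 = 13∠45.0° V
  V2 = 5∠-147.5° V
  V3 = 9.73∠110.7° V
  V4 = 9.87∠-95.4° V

Step 1 — Convert each phasor to rectangular form:
  V1 = 13·(cos(45.0°) + j·sin(45.0°)) = 9.192 + j9.192 V
  V2 = 5·(cos(-147.5°) + j·sin(-147.5°)) = -4.217 - j2.686 V
  V3 = 9.73·(cos(110.7°) + j·sin(110.7°)) = -3.439 + j9.102 V
  V4 = 9.87·(cos(-95.4°) + j·sin(-95.4°)) = -0.9288 - j9.826 V
Step 2 — Sum components: V_total = 0.6073 + j5.782 V.
Step 3 — Convert to polar: |V_total| = 5.813 V, ∠V_total = 84.0°.

V_total = 5.813∠84.0° V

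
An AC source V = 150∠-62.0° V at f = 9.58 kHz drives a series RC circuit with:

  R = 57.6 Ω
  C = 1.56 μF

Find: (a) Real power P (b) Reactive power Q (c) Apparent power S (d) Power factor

Step 1 — Angular frequency: ω = 2π·f = 2π·9580 = 6.019e+04 rad/s.
Step 2 — Component impedances:
  R: Z = R = 57.6 Ω
  C: Z = 1/(jωC) = -j/(ω·C) = 0 - j10.65 Ω
Step 3 — Series combination: Z_total = R + C = 57.6 - j10.65 Ω = 58.58∠-10.5° Ω.
Step 4 — Source phasor: V = 150∠-62.0° V = 70.42 - j132.4 V.
Step 5 — Current: I = V / Z = 1.593 - j2.005 A = 2.561∠-51.5° A.
Step 6 — Complex power: S = V·I* = 377.7 - j69.83 VA.
Step 7 — Real power: P = Re(S) = 377.7 W.
Step 8 — Reactive power: Q = Im(S) = -69.83 VAR.
Step 9 — Apparent power: |S| = 384.1 VA.
Step 10 — Power factor: PF = P/|S| = 0.9833 (leading).

(a) P = 377.7 W  (b) Q = -69.83 VAR  (c) S = 384.1 VA  (d) PF = 0.9833 (leading)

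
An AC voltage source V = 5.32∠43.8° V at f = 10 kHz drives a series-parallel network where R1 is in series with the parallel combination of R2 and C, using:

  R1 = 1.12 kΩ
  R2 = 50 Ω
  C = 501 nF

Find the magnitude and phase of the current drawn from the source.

Step 1 — Angular frequency: ω = 2π·f = 2π·1e+04 = 6.283e+04 rad/s.
Step 2 — Component impedances:
  R1: Z = R = 1120 Ω
  R2: Z = R = 50 Ω
  C: Z = 1/(jωC) = -j/(ω·C) = 0 - j31.77 Ω
Step 3 — Parallel branch: R2 || C = 1/(1/R2 + 1/C) = 14.38 - j22.63 Ω.
Step 4 — Series with R1: Z_total = R1 + (R2 || C) = 1134 - j22.63 Ω = 1135∠-1.1° Ω.
Step 5 — Source phasor: V = 5.32∠43.8° V = 3.84 + j3.682 V.
Step 6 — Ohm's law: I = V / Z_total = (3.84 + j3.682) / (1134 - j22.63) = 0.003319 + j0.003312 A.
Step 7 — Convert to polar: |I| = 0.004689 A, ∠I = 44.9°.

I = 0.004689∠44.9° A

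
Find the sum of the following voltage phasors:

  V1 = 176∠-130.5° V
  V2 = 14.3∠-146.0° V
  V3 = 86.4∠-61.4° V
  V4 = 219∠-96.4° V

Step 1 — Convert each phasor to rectangular form:
  V1 = 176·(cos(-130.5°) + j·sin(-130.5°)) = -114.3 - j133.8 V
  V2 = 14.3·(cos(-146.0°) + j·sin(-146.0°)) = -11.86 - j7.996 V
  V3 = 86.4·(cos(-61.4°) + j·sin(-61.4°)) = 41.36 - j75.86 V
  V4 = 219·(cos(-96.4°) + j·sin(-96.4°)) = -24.41 - j217.6 V
Step 2 — Sum components: V_total = -109.2 - j435.3 V.
Step 3 — Convert to polar: |V_total| = 448.8 V, ∠V_total = -104.1°.

V_total = 448.8∠-104.1° V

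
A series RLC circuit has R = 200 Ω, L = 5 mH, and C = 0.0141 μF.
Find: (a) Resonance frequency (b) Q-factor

Step 1 — Resonance condition Im(Z)=0 gives ω₀ = 1/√(LC).
Step 2 — ω₀ = 1/√(0.005·1.41e-08) = 1.191e+05 rad/s.
Step 3 — f₀ = ω₀/(2π) = 1.896e+04 Hz.
Step 4 — Series Q: Q = ω₀L/R = 1.191e+05·0.005/200 = 2.977.

(a) f₀ = 1.896e+04 Hz  (b) Q = 2.977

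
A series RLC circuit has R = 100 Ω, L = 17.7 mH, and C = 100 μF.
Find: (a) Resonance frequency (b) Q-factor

Step 1 — Resonance condition Im(Z)=0 gives ω₀ = 1/√(LC).
Step 2 — ω₀ = 1/√(0.0177·0.0001) = 751.6 rad/s.
Step 3 — f₀ = ω₀/(2π) = 119.6 Hz.
Step 4 — Series Q: Q = ω₀L/R = 751.6·0.0177/100 = 0.133.

(a) f₀ = 119.6 Hz  (b) Q = 0.133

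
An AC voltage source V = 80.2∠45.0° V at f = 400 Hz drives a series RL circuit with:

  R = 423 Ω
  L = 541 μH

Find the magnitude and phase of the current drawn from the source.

Step 1 — Angular frequency: ω = 2π·f = 2π·400 = 2513 rad/s.
Step 2 — Component impedances:
  R: Z = R = 423 Ω
  L: Z = jωL = j·2513·0.000541 = 0 + j1.36 Ω
Step 3 — Series combination: Z_total = R + L = 423 + j1.36 Ω = 423∠0.2° Ω.
Step 4 — Source phasor: V = 80.2∠45.0° V = 56.71 + j56.71 V.
Step 5 — Ohm's law: I = V / Z_total = (56.71 + j56.71) / (423 + j1.36) = 0.1345 + j0.1336 A.
Step 6 — Convert to polar: |I| = 0.1896 A, ∠I = 44.8°.

I = 0.1896∠44.8° A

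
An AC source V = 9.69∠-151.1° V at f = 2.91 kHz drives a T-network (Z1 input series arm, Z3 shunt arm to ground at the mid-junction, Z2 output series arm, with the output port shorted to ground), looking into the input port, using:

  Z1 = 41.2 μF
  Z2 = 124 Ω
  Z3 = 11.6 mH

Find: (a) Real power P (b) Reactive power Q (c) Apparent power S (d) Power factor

Step 1 — Angular frequency: ω = 2π·f = 2π·2910 = 1.828e+04 rad/s.
Step 2 — Component impedances:
  Z1: Z = 1/(jωC) = -j/(ω·C) = 0 - j1.327 Ω
  Z2: Z = R = 124 Ω
  Z3: Z = jωL = j·1.828e+04·0.0116 = 0 + j212.1 Ω
Step 3 — With the output port shorted to ground, the output series arm Z2 runs from the junction to ground; the shunt arm Z3 also runs from the junction to ground. They appear in parallel: Z3 || Z2 = 92.41 + j54.03 Ω.
Step 4 — Series with input arm Z1: Z_in = Z1 + (Z3 || Z2) = 92.41 + j52.7 Ω = 106.4∠29.7° Ω.
Step 5 — Source phasor: V = 9.69∠-151.1° V = -8.483 - j4.683 V.
Step 6 — Current: I = V / Z = -0.09108 + j0.001264 A = 0.09109∠179.2° A.
Step 7 — Complex power: S = V·I* = 0.7667 + j0.4372 VA.
Step 8 — Real power: P = Re(S) = 0.7667 W.
Step 9 — Reactive power: Q = Im(S) = 0.4372 VAR.
Step 10 — Apparent power: |S| = 0.8826 VA.
Step 11 — Power factor: PF = P/|S| = 0.8687 (lagging).

(a) P = 0.7667 W  (b) Q = 0.4372 VAR  (c) S = 0.8826 VA  (d) PF = 0.8687 (lagging)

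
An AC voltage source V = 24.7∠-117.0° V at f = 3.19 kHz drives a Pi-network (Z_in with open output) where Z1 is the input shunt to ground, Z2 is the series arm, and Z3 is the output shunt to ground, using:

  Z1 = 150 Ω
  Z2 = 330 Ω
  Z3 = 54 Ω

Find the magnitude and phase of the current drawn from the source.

Step 1 — Angular frequency: ω = 2π·f = 2π·3190 = 2.004e+04 rad/s.
Step 2 — Component impedances:
  Z1: Z = R = 150 Ω
  Z2: Z = R = 330 Ω
  Z3: Z = R = 54 Ω
Step 3 — With open output, the series arm Z2 and the output shunt Z3 appear in series to ground: Z2 + Z3 = 384 Ω.
Step 4 — Parallel with input shunt Z1: Z_in = Z1 || (Z2 + Z3) = 107.9 Ω = 107.9∠0.0° Ω.
Step 5 — Source phasor: V = 24.7∠-117.0° V = -11.21 - j22.01 V.
Step 6 — Ohm's law: I = V / Z_total = (-11.21 - j22.01) / (107.9) = -0.104 - j0.204 A.
Step 7 — Convert to polar: |I| = 0.229 A, ∠I = -117.0°.

I = 0.229∠-117.0° A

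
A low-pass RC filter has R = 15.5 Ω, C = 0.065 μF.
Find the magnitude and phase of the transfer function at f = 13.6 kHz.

Step 1 — Angular frequency: ω = 2π·1.36e+04 = 8.545e+04 rad/s.
Step 2 — Transfer function: H(jω) = 1/(1 + jωRC).
Step 3 — Denominator: 1 + jωRC = 1 + j·8.545e+04·15.5·6.5e-08 = 1 + j0.08609.
Step 4 — H = 0.9926 - j0.08546.
Step 5 — Magnitude: |H| = 0.9963 (-0.0 dB); phase: φ = -4.9°.

|H| = 0.9963 (-0.0 dB), φ = -4.9°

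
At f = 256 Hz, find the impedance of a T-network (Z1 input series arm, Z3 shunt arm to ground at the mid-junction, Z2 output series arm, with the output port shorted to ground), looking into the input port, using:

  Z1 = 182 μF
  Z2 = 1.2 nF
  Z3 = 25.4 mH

Step 1 — Angular frequency: ω = 2π·f = 2π·256 = 1608 rad/s.
Step 2 — Component impedances:
  Z1: Z = 1/(jωC) = -j/(ω·C) = 0 - j3.416 Ω
  Z2: Z = 1/(jωC) = -j/(ω·C) = 0 - j5.181e+05 Ω
  Z3: Z = jωL = j·1608·0.0254 = 0 + j40.86 Ω
Step 3 — With the output port shorted to ground, the output series arm Z2 runs from the junction to ground; the shunt arm Z3 also runs from the junction to ground. They appear in parallel: Z3 || Z2 = 0 + j40.86 Ω.
Step 4 — Series with input arm Z1: Z_in = Z1 + (Z3 || Z2) = 0 + j37.44 Ω = 37.44∠90.0° Ω.

Z = 0 + j37.44 Ω = 37.44∠90.0° Ω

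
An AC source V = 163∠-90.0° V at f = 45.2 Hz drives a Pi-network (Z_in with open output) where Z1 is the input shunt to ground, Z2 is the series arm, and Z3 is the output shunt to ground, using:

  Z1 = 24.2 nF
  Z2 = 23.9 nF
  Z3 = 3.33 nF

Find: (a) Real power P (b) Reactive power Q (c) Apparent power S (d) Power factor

Step 1 — Angular frequency: ω = 2π·f = 2π·45.2 = 284 rad/s.
Step 2 — Component impedances:
  Z1: Z = 1/(jωC) = -j/(ω·C) = 0 - j1.455e+05 Ω
  Z2: Z = 1/(jωC) = -j/(ω·C) = 0 - j1.473e+05 Ω
  Z3: Z = 1/(jωC) = -j/(ω·C) = 0 - j1.057e+06 Ω
Step 3 — With open output, the series arm Z2 and the output shunt Z3 appear in series to ground: Z2 + Z3 = 0 - j1.205e+06 Ω.
Step 4 — Parallel with input shunt Z1: Z_in = Z1 || (Z2 + Z3) = 0 - j1.298e+05 Ω = 1.298e+05∠-90.0° Ω.
Step 5 — Source phasor: V = 163∠-90.0° V = 0 - j163 V.
Step 6 — Current: I = V / Z = 0.001256 A = 0.001256∠0.0° A.
Step 7 — Complex power: S = V·I* = 0 - j0.2047 VA.
Step 8 — Real power: P = Re(S) = 0 W.
Step 9 — Reactive power: Q = Im(S) = -0.2047 VAR.
Step 10 — Apparent power: |S| = 0.2047 VA.
Step 11 — Power factor: PF = P/|S| = 0 (leading).

(a) P = 0 W  (b) Q = -0.2047 VAR  (c) S = 0.2047 VA  (d) PF = 0 (leading)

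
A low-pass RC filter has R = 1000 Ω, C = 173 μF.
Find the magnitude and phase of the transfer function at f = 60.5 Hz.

Step 1 — Angular frequency: ω = 2π·60.5 = 380.1 rad/s.
Step 2 — Transfer function: H(jω) = 1/(1 + jωRC).
Step 3 — Denominator: 1 + jωRC = 1 + j·380.1·1000·0.000173 = 1 + j65.76.
Step 4 — H = 0.0002312 - j0.0152.
Step 5 — Magnitude: |H| = 0.0152 (-36.4 dB); phase: φ = -89.1°.

|H| = 0.0152 (-36.4 dB), φ = -89.1°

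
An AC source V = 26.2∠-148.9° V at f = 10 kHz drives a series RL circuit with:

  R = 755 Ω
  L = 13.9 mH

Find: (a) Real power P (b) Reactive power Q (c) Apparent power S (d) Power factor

Step 1 — Angular frequency: ω = 2π·f = 2π·1e+04 = 6.283e+04 rad/s.
Step 2 — Component impedances:
  R: Z = R = 755 Ω
  L: Z = jωL = j·6.283e+04·0.0139 = 0 + j873.4 Ω
Step 3 — Series combination: Z_total = R + L = 755 + j873.4 Ω = 1154∠49.2° Ω.
Step 4 — Source phasor: V = 26.2∠-148.9° V = -22.43 - j13.53 V.
Step 5 — Current: I = V / Z = -0.02158 + j0.007035 A = 0.02269∠161.9° A.
Step 6 — Complex power: S = V·I* = 0.3889 + j0.4498 VA.
Step 7 — Real power: P = Re(S) = 0.3889 W.
Step 8 — Reactive power: Q = Im(S) = 0.4498 VAR.
Step 9 — Apparent power: |S| = 0.5946 VA.
Step 10 — Power factor: PF = P/|S| = 0.654 (lagging).

(a) P = 0.3889 W  (b) Q = 0.4498 VAR  (c) S = 0.5946 VA  (d) PF = 0.654 (lagging)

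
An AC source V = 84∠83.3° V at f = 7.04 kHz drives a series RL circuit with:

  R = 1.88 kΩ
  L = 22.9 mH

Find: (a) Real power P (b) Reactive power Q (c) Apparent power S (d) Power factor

Step 1 — Angular frequency: ω = 2π·f = 2π·7040 = 4.423e+04 rad/s.
Step 2 — Component impedances:
  R: Z = R = 1880 Ω
  L: Z = jωL = j·4.423e+04·0.0229 = 0 + j1013 Ω
Step 3 — Series combination: Z_total = R + L = 1880 + j1013 Ω = 2136∠28.3° Ω.
Step 4 — Source phasor: V = 84∠83.3° V = 9.8 + j83.43 V.
Step 5 — Current: I = V / Z = 0.02257 + j0.03221 A = 0.03933∠55.0° A.
Step 6 — Complex power: S = V·I* = 2.909 + j1.567 VA.
Step 7 — Real power: P = Re(S) = 2.909 W.
Step 8 — Reactive power: Q = Im(S) = 1.567 VAR.
Step 9 — Apparent power: |S| = 3.304 VA.
Step 10 — Power factor: PF = P/|S| = 0.8803 (lagging).

(a) P = 2.909 W  (b) Q = 1.567 VAR  (c) S = 3.304 VA  (d) PF = 0.8803 (lagging)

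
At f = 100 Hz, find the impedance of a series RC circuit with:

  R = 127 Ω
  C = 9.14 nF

Step 1 — Angular frequency: ω = 2π·f = 2π·100 = 628.3 rad/s.
Step 2 — Component impedances:
  R: Z = R = 127 Ω
  C: Z = 1/(jωC) = -j/(ω·C) = 0 - j1.741e+05 Ω
Step 3 — Series combination: Z_total = R + C = 127 - j1.741e+05 Ω = 1.741e+05∠-90.0° Ω.

Z = 127 - j1.741e+05 Ω = 1.741e+05∠-90.0° Ω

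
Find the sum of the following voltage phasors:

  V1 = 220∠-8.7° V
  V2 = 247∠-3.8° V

Step 1 — Convert each phasor to rectangular form:
  V1 = 220·(cos(-8.7°) + j·sin(-8.7°)) = 217.5 - j33.28 V
  V2 = 247·(cos(-3.8°) + j·sin(-3.8°)) = 246.5 - j16.37 V
Step 2 — Sum components: V_total = 463.9 - j49.65 V.
Step 3 — Convert to polar: |V_total| = 466.6 V, ∠V_total = -6.1°.

V_total = 466.6∠-6.1° V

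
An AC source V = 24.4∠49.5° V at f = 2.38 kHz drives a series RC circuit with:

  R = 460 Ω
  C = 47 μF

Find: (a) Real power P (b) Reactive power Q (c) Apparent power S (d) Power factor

Step 1 — Angular frequency: ω = 2π·f = 2π·2380 = 1.495e+04 rad/s.
Step 2 — Component impedances:
  R: Z = R = 460 Ω
  C: Z = 1/(jωC) = -j/(ω·C) = 0 - j1.423 Ω
Step 3 — Series combination: Z_total = R + C = 460 - j1.423 Ω = 460∠-0.2° Ω.
Step 4 — Source phasor: V = 24.4∠49.5° V = 15.85 + j18.55 V.
Step 5 — Current: I = V / Z = 0.03432 + j0.04044 A = 0.05304∠49.7° A.
Step 6 — Complex power: S = V·I* = 1.294 - j0.004003 VA.
Step 7 — Real power: P = Re(S) = 1.294 W.
Step 8 — Reactive power: Q = Im(S) = -0.004003 VAR.
Step 9 — Apparent power: |S| = 1.294 VA.
Step 10 — Power factor: PF = P/|S| = 1 (leading).

(a) P = 1.294 W  (b) Q = -0.004003 VAR  (c) S = 1.294 VA  (d) PF = 1 (leading)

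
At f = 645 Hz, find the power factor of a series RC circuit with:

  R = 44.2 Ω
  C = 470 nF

Step 1 — Angular frequency: ω = 2π·f = 2π·645 = 4053 rad/s.
Step 2 — Component impedances:
  R: Z = R = 44.2 Ω
  C: Z = 1/(jωC) = -j/(ω·C) = 0 - j525 Ω
Step 3 — Series combination: Z_total = R + C = 44.2 - j525 Ω = 526.9∠-85.2° Ω.
Step 4 — Power factor: PF = cos(φ) = Re(Z)/|Z| = 44.2/526.9 = 0.08389.
Step 5 — Type: Im(Z) = -525 ⇒ leading (phase φ = -85.2°).

PF = 0.08389 (leading, φ = -85.2°)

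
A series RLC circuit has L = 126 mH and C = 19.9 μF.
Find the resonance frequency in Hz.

Step 1 — Resonance condition Im(Z)=0 gives ω₀ = 1/√(LC).
Step 2 — ω₀ = 1/√(0.126·1.99e-05) = 631.5 rad/s.
Step 3 — f₀ = ω₀/(2π) = 100.5 Hz.

f₀ = 100.5 Hz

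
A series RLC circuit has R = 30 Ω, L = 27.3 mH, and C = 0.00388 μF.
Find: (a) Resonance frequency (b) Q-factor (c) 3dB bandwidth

Step 1 — Resonance: ω₀ = 1/√(LC) = 1/√(0.0273·3.88e-09) = 9.716e+04 rad/s.
Step 2 — f₀ = ω₀/(2π) = 1.546e+04 Hz.
Step 3 — Series Q: Q = ω₀L/R = 9.716e+04·0.0273/30 = 88.42.
Step 4 — Bandwidth: Δω = ω₀/Q = 1099 rad/s; BW = Δω/(2π) = 174.9 Hz.

(a) f₀ = 1.546e+04 Hz  (b) Q = 88.42  (c) BW = 174.9 Hz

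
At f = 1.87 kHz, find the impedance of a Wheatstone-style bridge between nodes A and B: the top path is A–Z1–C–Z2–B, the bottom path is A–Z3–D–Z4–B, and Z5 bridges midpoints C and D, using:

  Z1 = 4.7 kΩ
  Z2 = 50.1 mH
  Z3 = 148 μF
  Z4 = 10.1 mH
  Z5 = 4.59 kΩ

Step 1 — Angular frequency: ω = 2π·f = 2π·1870 = 1.175e+04 rad/s.
Step 2 — Component impedances:
  Z1: Z = R = 4700 Ω
  Z2: Z = jωL = j·1.175e+04·0.0501 = 0 + j588.7 Ω
  Z3: Z = 1/(jωC) = -j/(ω·C) = 0 - j0.5751 Ω
  Z4: Z = jωL = j·1.175e+04·0.0101 = 0 + j118.7 Ω
  Z5: Z = R = 4590 Ω
Step 3 — Bridge requires nodal analysis (the Z5 bridge couples midpoints C and D, so the two paths cannot be reduced to a simple series/parallel combination). Setting node B to ground and injecting 1 A at node A, the 3-node admittance system at A, C, D solves to V_A = Z_AB = 5.523 + j116.4 Ω = 116.5∠87.3° Ω.

Z = 5.523 + j116.4 Ω = 116.5∠87.3° Ω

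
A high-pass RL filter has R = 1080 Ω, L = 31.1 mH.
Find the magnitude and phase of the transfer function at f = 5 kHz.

Step 1 — Angular frequency: ω = 2π·5000 = 3.142e+04 rad/s.
Step 2 — Transfer function: H(jω) = jωL/(R + jωL).
Step 3 — Numerator jωL = j·977; denominator R + jωL = 1080 + j977.
Step 4 — H = 0.4501 + j0.4975.
Step 5 — Magnitude: |H| = 0.6709 (-3.5 dB); phase: φ = 47.9°.

|H| = 0.6709 (-3.5 dB), φ = 47.9°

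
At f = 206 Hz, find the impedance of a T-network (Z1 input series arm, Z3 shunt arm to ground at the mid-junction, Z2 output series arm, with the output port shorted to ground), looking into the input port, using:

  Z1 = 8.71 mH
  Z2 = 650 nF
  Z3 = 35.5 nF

Step 1 — Angular frequency: ω = 2π·f = 2π·206 = 1294 rad/s.
Step 2 — Component impedances:
  Z1: Z = jωL = j·1294·0.00871 = 0 + j11.27 Ω
  Z2: Z = 1/(jωC) = -j/(ω·C) = 0 - j1189 Ω
  Z3: Z = 1/(jωC) = -j/(ω·C) = 0 - j2.176e+04 Ω
Step 3 — With the output port shorted to ground, the output series arm Z2 runs from the junction to ground; the shunt arm Z3 also runs from the junction to ground. They appear in parallel: Z3 || Z2 = 0 - j1127 Ω.
Step 4 — Series with input arm Z1: Z_in = Z1 + (Z3 || Z2) = 0 - j1116 Ω = 1116∠-90.0° Ω.

Z = 0 - j1116 Ω = 1116∠-90.0° Ω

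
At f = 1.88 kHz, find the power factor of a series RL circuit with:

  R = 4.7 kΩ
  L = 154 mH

Step 1 — Angular frequency: ω = 2π·f = 2π·1880 = 1.181e+04 rad/s.
Step 2 — Component impedances:
  R: Z = R = 4700 Ω
  L: Z = jωL = j·1.181e+04·0.154 = 0 + j1819 Ω
Step 3 — Series combination: Z_total = R + L = 4700 + j1819 Ω = 5040∠21.2° Ω.
Step 4 — Power factor: PF = cos(φ) = Re(Z)/|Z| = 4700/5039.8 = 0.9326.
Step 5 — Type: Im(Z) = 1819 ⇒ lagging (phase φ = 21.2°).

PF = 0.9326 (lagging, φ = 21.2°)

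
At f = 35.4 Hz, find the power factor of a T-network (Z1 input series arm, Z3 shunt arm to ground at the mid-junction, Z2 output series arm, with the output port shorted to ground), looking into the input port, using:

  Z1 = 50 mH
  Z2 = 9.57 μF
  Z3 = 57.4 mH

Step 1 — Angular frequency: ω = 2π·f = 2π·35.4 = 222.4 rad/s.
Step 2 — Component impedances:
  Z1: Z = jωL = j·222.4·0.05 = 0 + j11.12 Ω
  Z2: Z = 1/(jωC) = -j/(ω·C) = 0 - j469.8 Ω
  Z3: Z = jωL = j·222.4·0.0574 = 0 + j12.77 Ω
Step 3 — With the output port shorted to ground, the output series arm Z2 runs from the junction to ground; the shunt arm Z3 also runs from the junction to ground. They appear in parallel: Z3 || Z2 = 0 + j13.12 Ω.
Step 4 — Series with input arm Z1: Z_in = Z1 + (Z3 || Z2) = 0 + j24.25 Ω = 24.25∠90.0° Ω.
Step 5 — Power factor: PF = cos(φ) = Re(Z)/|Z| = 0/24.25 = 0.
Step 6 — Type: Im(Z) = 24.25 ⇒ lagging (phase φ = 90.0°).

PF = 0 (lagging, φ = 90.0°)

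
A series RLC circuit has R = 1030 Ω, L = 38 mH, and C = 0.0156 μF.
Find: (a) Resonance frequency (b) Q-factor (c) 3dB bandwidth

Step 1 — Resonance: ω₀ = 1/√(LC) = 1/√(0.038·1.56e-08) = 4.107e+04 rad/s.
Step 2 — f₀ = ω₀/(2π) = 6537 Hz.
Step 3 — Series Q: Q = ω₀L/R = 4.107e+04·0.038/1030 = 1.515.
Step 4 — Bandwidth: Δω = ω₀/Q = 2.711e+04 rad/s; BW = Δω/(2π) = 4314 Hz.

(a) f₀ = 6537 Hz  (b) Q = 1.515  (c) BW = 4314 Hz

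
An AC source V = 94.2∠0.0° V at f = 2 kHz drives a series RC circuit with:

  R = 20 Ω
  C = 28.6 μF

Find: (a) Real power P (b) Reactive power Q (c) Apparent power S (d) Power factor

Step 1 — Angular frequency: ω = 2π·f = 2π·2000 = 1.257e+04 rad/s.
Step 2 — Component impedances:
  R: Z = R = 20 Ω
  C: Z = 1/(jωC) = -j/(ω·C) = 0 - j2.782 Ω
Step 3 — Series combination: Z_total = R + C = 20 - j2.782 Ω = 20.19∠-7.9° Ω.
Step 4 — Source phasor: V = 94.2∠0.0° V = 94.2 V.
Step 5 — Current: I = V / Z = 4.621 + j0.6428 A = 4.665∠7.9° A.
Step 6 — Complex power: S = V·I* = 435.3 - j60.55 VA.
Step 7 — Real power: P = Re(S) = 435.3 W.
Step 8 — Reactive power: Q = Im(S) = -60.55 VAR.
Step 9 — Apparent power: |S| = 439.4 VA.
Step 10 — Power factor: PF = P/|S| = 0.9905 (leading).

(a) P = 435.3 W  (b) Q = -60.55 VAR  (c) S = 439.4 VA  (d) PF = 0.9905 (leading)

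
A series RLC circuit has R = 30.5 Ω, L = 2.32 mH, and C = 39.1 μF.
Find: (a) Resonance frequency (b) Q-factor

Step 1 — Resonance condition Im(Z)=0 gives ω₀ = 1/√(LC).
Step 2 — ω₀ = 1/√(0.00232·3.91e-05) = 3320 rad/s.
Step 3 — f₀ = ω₀/(2π) = 528.4 Hz.
Step 4 — Series Q: Q = ω₀L/R = 3320·0.00232/30.5 = 0.2526.

(a) f₀ = 528.4 Hz  (b) Q = 0.2526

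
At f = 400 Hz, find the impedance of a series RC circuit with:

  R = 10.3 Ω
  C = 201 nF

Step 1 — Angular frequency: ω = 2π·f = 2π·400 = 2513 rad/s.
Step 2 — Component impedances:
  R: Z = R = 10.3 Ω
  C: Z = 1/(jωC) = -j/(ω·C) = 0 - j1980 Ω
Step 3 — Series combination: Z_total = R + C = 10.3 - j1980 Ω = 1980∠-89.7° Ω.

Z = 10.3 - j1980 Ω = 1980∠-89.7° Ω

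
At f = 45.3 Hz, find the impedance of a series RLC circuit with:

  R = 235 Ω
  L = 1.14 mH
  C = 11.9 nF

Step 1 — Angular frequency: ω = 2π·f = 2π·45.3 = 284.6 rad/s.
Step 2 — Component impedances:
  R: Z = R = 235 Ω
  L: Z = jωL = j·284.6·0.00114 = 0 + j0.3245 Ω
  C: Z = 1/(jωC) = -j/(ω·C) = 0 - j2.952e+05 Ω
Step 3 — Series combination: Z_total = R + L + C = 235 - j2.952e+05 Ω = 2.952e+05∠-90.0° Ω.

Z = 235 - j2.952e+05 Ω = 2.952e+05∠-90.0° Ω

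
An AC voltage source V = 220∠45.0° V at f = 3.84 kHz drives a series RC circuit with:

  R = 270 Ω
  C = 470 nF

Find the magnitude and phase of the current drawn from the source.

Step 1 — Angular frequency: ω = 2π·f = 2π·3840 = 2.413e+04 rad/s.
Step 2 — Component impedances:
  R: Z = R = 270 Ω
  C: Z = 1/(jωC) = -j/(ω·C) = 0 - j88.18 Ω
Step 3 — Series combination: Z_total = R + C = 270 - j88.18 Ω = 284∠-18.1° Ω.
Step 4 — Source phasor: V = 220∠45.0° V = 155.6 + j155.6 V.
Step 5 — Ohm's law: I = V / Z_total = (155.6 + j155.6) / (270 - j88.18) = 0.3506 + j0.6907 A.
Step 6 — Convert to polar: |I| = 0.7745 A, ∠I = 63.1°.

I = 0.7745∠63.1° A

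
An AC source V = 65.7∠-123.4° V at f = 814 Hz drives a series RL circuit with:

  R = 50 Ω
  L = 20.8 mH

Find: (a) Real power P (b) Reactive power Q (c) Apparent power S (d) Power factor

Step 1 — Angular frequency: ω = 2π·f = 2π·814 = 5115 rad/s.
Step 2 — Component impedances:
  R: Z = R = 50 Ω
  L: Z = jωL = j·5115·0.0208 = 0 + j106.4 Ω
Step 3 — Series combination: Z_total = R + L = 50 + j106.4 Ω = 117.5∠64.8° Ω.
Step 4 — Source phasor: V = 65.7∠-123.4° V = -36.17 - j54.85 V.
Step 5 — Current: I = V / Z = -0.5532 + j0.07997 A = 0.5589∠171.8° A.
Step 6 — Complex power: S = V·I* = 15.62 + j33.23 VA.
Step 7 — Real power: P = Re(S) = 15.62 W.
Step 8 — Reactive power: Q = Im(S) = 33.23 VAR.
Step 9 — Apparent power: |S| = 36.72 VA.
Step 10 — Power factor: PF = P/|S| = 0.4254 (lagging).

(a) P = 15.62 W  (b) Q = 33.23 VAR  (c) S = 36.72 VA  (d) PF = 0.4254 (lagging)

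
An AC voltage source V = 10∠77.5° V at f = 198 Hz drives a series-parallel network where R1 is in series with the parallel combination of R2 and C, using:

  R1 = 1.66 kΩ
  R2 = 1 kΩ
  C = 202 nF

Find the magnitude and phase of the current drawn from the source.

Step 1 — Angular frequency: ω = 2π·f = 2π·198 = 1244 rad/s.
Step 2 — Component impedances:
  R1: Z = R = 1660 Ω
  R2: Z = R = 1000 Ω
  C: Z = 1/(jωC) = -j/(ω·C) = 0 - j3979 Ω
Step 3 — Parallel branch: R2 || C = 1/(1/R2 + 1/C) = 940.6 - j236.4 Ω.
Step 4 — Series with R1: Z_total = R1 + (R2 || C) = 2601 - j236.4 Ω = 2611∠-5.2° Ω.
Step 5 — Source phasor: V = 10∠77.5° V = 2.164 + j9.763 V.
Step 6 — Ohm's law: I = V / Z_total = (2.164 + j9.763) / (2601 - j236.4) = 0.000487 + j0.003798 A.
Step 7 — Convert to polar: |I| = 0.003829 A, ∠I = 82.7°.

I = 0.003829∠82.7° A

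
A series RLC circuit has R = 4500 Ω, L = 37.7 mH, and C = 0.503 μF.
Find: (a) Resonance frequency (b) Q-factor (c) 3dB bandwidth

Step 1 — Resonance condition Im(Z)=0 gives ω₀ = 1/√(LC).
Step 2 — ω₀ = 1/√(0.0377·5.03e-07) = 7262 rad/s.
Step 3 — f₀ = ω₀/(2π) = 1156 Hz.
Step 4 — Series Q: Q = ω₀L/R = 7262·0.0377/4500 = 0.06084.
Step 5 — 3dB bandwidth: Δω = ω₀/Q = 1.194e+05 rad/s; BW = Δω/(2π) = 1.9e+04 Hz.

(a) f₀ = 1156 Hz  (b) Q = 0.06084  (c) BW = 1.9e+04 Hz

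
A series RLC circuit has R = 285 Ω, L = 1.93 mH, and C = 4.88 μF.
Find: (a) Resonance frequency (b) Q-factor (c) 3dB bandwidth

Step 1 — Resonance: ω₀ = 1/√(LC) = 1/√(0.00193·4.88e-06) = 1.03e+04 rad/s.
Step 2 — f₀ = ω₀/(2π) = 1640 Hz.
Step 3 — Series Q: Q = ω₀L/R = 1.03e+04·0.00193/285 = 0.06978.
Step 4 — Bandwidth: Δω = ω₀/Q = 1.477e+05 rad/s; BW = Δω/(2π) = 2.35e+04 Hz.

(a) f₀ = 1640 Hz  (b) Q = 0.06978  (c) BW = 2.35e+04 Hz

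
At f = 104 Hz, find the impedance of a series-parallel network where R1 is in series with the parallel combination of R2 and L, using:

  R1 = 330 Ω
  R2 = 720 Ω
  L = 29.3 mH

Step 1 — Angular frequency: ω = 2π·f = 2π·104 = 653.5 rad/s.
Step 2 — Component impedances:
  R1: Z = R = 330 Ω
  R2: Z = R = 720 Ω
  L: Z = jωL = j·653.5·0.0293 = 0 + j19.15 Ω
Step 3 — Parallel branch: R2 || L = 1/(1/R2 + 1/L) = 0.5088 + j19.13 Ω.
Step 4 — Series with R1: Z_total = R1 + (R2 || L) = 330.5 + j19.13 Ω = 331.1∠3.3° Ω.

Z = 330.5 + j19.13 Ω = 331.1∠3.3° Ω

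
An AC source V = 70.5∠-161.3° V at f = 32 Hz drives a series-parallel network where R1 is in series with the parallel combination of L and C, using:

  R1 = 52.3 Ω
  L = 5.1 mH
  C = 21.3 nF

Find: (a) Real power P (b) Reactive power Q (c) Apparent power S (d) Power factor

Step 1 — Angular frequency: ω = 2π·f = 2π·32 = 201.1 rad/s.
Step 2 — Component impedances:
  R1: Z = R = 52.3 Ω
  L: Z = jωL = j·201.1·0.0051 = 0 + j1.025 Ω
  C: Z = 1/(jωC) = -j/(ω·C) = 0 - j2.335e+05 Ω
Step 3 — Parallel branch: L || C = 1/(1/L + 1/C) = 0 + j1.025 Ω.
Step 4 — Series with R1: Z_total = R1 + (L || C) = 52.3 + j1.025 Ω = 52.31∠1.1° Ω.
Step 5 — Source phasor: V = 70.5∠-161.3° V = -66.78 - j22.6 V.
Step 6 — Current: I = V / Z = -1.285 - j0.407 A = 1.348∠-162.4° A.
Step 7 — Complex power: S = V·I* = 95 + j1.863 VA.
Step 8 — Real power: P = Re(S) = 95 W.
Step 9 — Reactive power: Q = Im(S) = 1.863 VAR.
Step 10 — Apparent power: |S| = 95.02 VA.
Step 11 — Power factor: PF = P/|S| = 0.9998 (lagging).

(a) P = 95 W  (b) Q = 1.863 VAR  (c) S = 95.02 VA  (d) PF = 0.9998 (lagging)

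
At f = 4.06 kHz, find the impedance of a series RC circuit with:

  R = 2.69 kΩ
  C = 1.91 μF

Step 1 — Angular frequency: ω = 2π·f = 2π·4060 = 2.551e+04 rad/s.
Step 2 — Component impedances:
  R: Z = R = 2690 Ω
  C: Z = 1/(jωC) = -j/(ω·C) = 0 - j20.52 Ω
Step 3 — Series combination: Z_total = R + C = 2690 - j20.52 Ω = 2690∠-0.4° Ω.

Z = 2690 - j20.52 Ω = 2690∠-0.4° Ω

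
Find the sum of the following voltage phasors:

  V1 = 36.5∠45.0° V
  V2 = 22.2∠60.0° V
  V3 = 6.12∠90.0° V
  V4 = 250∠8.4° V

Step 1 — Convert each phasor to rectangular form:
  V1 = 36.5·(cos(45.0°) + j·sin(45.0°)) = 25.81 + j25.81 V
  V2 = 22.2·(cos(60.0°) + j·sin(60.0°)) = 11.1 + j19.23 V
  V3 = 6.12·(cos(90.0°) + j·sin(90.0°)) = 0 + j6.12 V
  V4 = 250·(cos(8.4°) + j·sin(8.4°)) = 247.3 + j36.52 V
Step 2 — Sum components: V_total = 284.2 + j87.68 V.
Step 3 — Convert to polar: |V_total| = 297.4 V, ∠V_total = 17.1°.

V_total = 297.4∠17.1° V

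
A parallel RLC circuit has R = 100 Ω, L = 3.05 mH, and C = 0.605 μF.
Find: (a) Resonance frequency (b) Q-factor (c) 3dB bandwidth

Step 1 — Resonance: ω₀ = 1/√(LC) = 1/√(0.00305·6.05e-07) = 2.328e+04 rad/s.
Step 2 — f₀ = ω₀/(2π) = 3705 Hz.
Step 3 — Parallel Q: Q = R/(ω₀L) = 100/(2.328e+04·0.00305) = 1.408.
Step 4 — Bandwidth: Δω = ω₀/Q = 1.653e+04 rad/s; BW = Δω/(2π) = 2631 Hz.

(a) f₀ = 3705 Hz  (b) Q = 1.408  (c) BW = 2631 Hz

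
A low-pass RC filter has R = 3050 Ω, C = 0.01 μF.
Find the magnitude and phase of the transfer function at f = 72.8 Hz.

Step 1 — Angular frequency: ω = 2π·72.8 = 457.4 rad/s.
Step 2 — Transfer function: H(jω) = 1/(1 + jωRC).
Step 3 — Denominator: 1 + jωRC = 1 + j·457.4·3050·1e-08 = 1 + j0.01395.
Step 4 — H = 0.9998 - j0.01395.
Step 5 — Magnitude: |H| = 0.9999 (-0.0 dB); phase: φ = -0.8°.

|H| = 0.9999 (-0.0 dB), φ = -0.8°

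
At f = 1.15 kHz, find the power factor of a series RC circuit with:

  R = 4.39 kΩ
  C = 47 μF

Step 1 — Angular frequency: ω = 2π·f = 2π·1150 = 7226 rad/s.
Step 2 — Component impedances:
  R: Z = R = 4390 Ω
  C: Z = 1/(jωC) = -j/(ω·C) = 0 - j2.945 Ω
Step 3 — Series combination: Z_total = R + C = 4390 - j2.945 Ω = 4390∠-0.0° Ω.
Step 4 — Power factor: PF = cos(φ) = Re(Z)/|Z| = 4390/4390 = 1.
Step 5 — Type: Im(Z) = -2.945 ⇒ leading (phase φ = -0.0°).

PF = 1 (leading, φ = -0.0°)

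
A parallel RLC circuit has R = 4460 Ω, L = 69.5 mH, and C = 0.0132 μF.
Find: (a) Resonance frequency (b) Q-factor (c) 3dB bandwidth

Step 1 — Resonance: ω₀ = 1/√(LC) = 1/√(0.0695·1.32e-08) = 3.302e+04 rad/s.
Step 2 — f₀ = ω₀/(2π) = 5255 Hz.
Step 3 — Parallel Q: Q = R/(ω₀L) = 4460/(3.302e+04·0.0695) = 1.944.
Step 4 — Bandwidth: Δω = ω₀/Q = 1.699e+04 rad/s; BW = Δω/(2π) = 2703 Hz.

(a) f₀ = 5255 Hz  (b) Q = 1.944  (c) BW = 2703 Hz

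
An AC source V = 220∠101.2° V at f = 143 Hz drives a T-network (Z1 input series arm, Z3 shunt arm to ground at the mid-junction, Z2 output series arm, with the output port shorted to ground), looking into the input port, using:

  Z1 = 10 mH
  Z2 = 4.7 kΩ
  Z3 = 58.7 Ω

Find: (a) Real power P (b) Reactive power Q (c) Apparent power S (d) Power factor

Step 1 — Angular frequency: ω = 2π·f = 2π·143 = 898.5 rad/s.
Step 2 — Component impedances:
  Z1: Z = jωL = j·898.5·0.01 = 0 + j8.985 Ω
  Z2: Z = R = 4700 Ω
  Z3: Z = R = 58.7 Ω
Step 3 — With the output port shorted to ground, the output series arm Z2 runs from the junction to ground; the shunt arm Z3 also runs from the junction to ground. They appear in parallel: Z3 || Z2 = 57.98 Ω.
Step 4 — Series with input arm Z1: Z_in = Z1 + (Z3 || Z2) = 57.98 + j8.985 Ω = 58.67∠8.8° Ω.
Step 5 — Source phasor: V = 220∠101.2° V = -42.73 + j215.8 V.
Step 6 — Current: I = V / Z = -0.1564 + j3.747 A = 3.75∠92.4° A.
Step 7 — Complex power: S = V·I* = 815.2 + j126.3 VA.
Step 8 — Real power: P = Re(S) = 815.2 W.
Step 9 — Reactive power: Q = Im(S) = 126.3 VAR.
Step 10 — Apparent power: |S| = 825 VA.
Step 11 — Power factor: PF = P/|S| = 0.9882 (lagging).

(a) P = 815.2 W  (b) Q = 126.3 VAR  (c) S = 825 VA  (d) PF = 0.9882 (lagging)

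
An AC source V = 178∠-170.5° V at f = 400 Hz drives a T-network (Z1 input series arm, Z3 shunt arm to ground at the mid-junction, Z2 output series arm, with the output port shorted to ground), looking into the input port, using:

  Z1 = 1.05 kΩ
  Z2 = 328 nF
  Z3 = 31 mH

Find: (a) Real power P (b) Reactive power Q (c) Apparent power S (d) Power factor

Step 1 — Angular frequency: ω = 2π·f = 2π·400 = 2513 rad/s.
Step 2 — Component impedances:
  Z1: Z = R = 1050 Ω
  Z2: Z = 1/(jωC) = -j/(ω·C) = 0 - j1213 Ω
  Z3: Z = jωL = j·2513·0.031 = 0 + j77.91 Ω
Step 3 — With the output port shorted to ground, the output series arm Z2 runs from the junction to ground; the shunt arm Z3 also runs from the junction to ground. They appear in parallel: Z3 || Z2 = 0 + j83.26 Ω.
Step 4 — Series with input arm Z1: Z_in = Z1 + (Z3 || Z2) = 1050 + j83.26 Ω = 1053∠4.5° Ω.
Step 5 — Source phasor: V = 178∠-170.5° V = -175.6 - j29.38 V.
Step 6 — Current: I = V / Z = -0.1684 - j0.01463 A = 0.169∠-175.0° A.
Step 7 — Complex power: S = V·I* = 29.99 + j2.378 VA.
Step 8 — Real power: P = Re(S) = 29.99 W.
Step 9 — Reactive power: Q = Im(S) = 2.378 VAR.
Step 10 — Apparent power: |S| = 30.08 VA.
Step 11 — Power factor: PF = P/|S| = 0.9969 (lagging).

(a) P = 29.99 W  (b) Q = 2.378 VAR  (c) S = 30.08 VA  (d) PF = 0.9969 (lagging)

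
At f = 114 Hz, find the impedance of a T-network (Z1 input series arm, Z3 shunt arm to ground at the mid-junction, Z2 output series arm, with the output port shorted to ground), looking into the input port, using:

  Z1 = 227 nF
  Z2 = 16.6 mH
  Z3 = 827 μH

Step 1 — Angular frequency: ω = 2π·f = 2π·114 = 716.3 rad/s.
Step 2 — Component impedances:
  Z1: Z = 1/(jωC) = -j/(ω·C) = 0 - j6150 Ω
  Z2: Z = jωL = j·716.3·0.0166 = 0 + j11.89 Ω
  Z3: Z = jωL = j·716.3·0.000827 = 0 + j0.5924 Ω
Step 3 — With the output port shorted to ground, the output series arm Z2 runs from the junction to ground; the shunt arm Z3 also runs from the junction to ground. They appear in parallel: Z3 || Z2 = 0 + j0.5643 Ω.
Step 4 — Series with input arm Z1: Z_in = Z1 + (Z3 || Z2) = 0 - j6150 Ω = 6150∠-90.0° Ω.

Z = 0 - j6150 Ω = 6150∠-90.0° Ω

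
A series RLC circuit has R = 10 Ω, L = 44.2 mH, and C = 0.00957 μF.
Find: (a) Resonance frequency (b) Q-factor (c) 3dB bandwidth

Step 1 — Resonance condition Im(Z)=0 gives ω₀ = 1/√(LC).
Step 2 — ω₀ = 1/√(0.0442·9.57e-09) = 4.862e+04 rad/s.
Step 3 — f₀ = ω₀/(2π) = 7738 Hz.
Step 4 — Series Q: Q = ω₀L/R = 4.862e+04·0.0442/10 = 214.9.
Step 5 — 3dB bandwidth: Δω = ω₀/Q = 226.2 rad/s; BW = Δω/(2π) = 36.01 Hz.

(a) f₀ = 7738 Hz  (b) Q = 214.9  (c) BW = 36.01 Hz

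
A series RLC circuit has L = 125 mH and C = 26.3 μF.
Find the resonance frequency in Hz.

Step 1 — Resonance condition Im(Z)=0 gives ω₀ = 1/√(LC).
Step 2 — ω₀ = 1/√(0.125·2.63e-05) = 551.5 rad/s.
Step 3 — f₀ = ω₀/(2π) = 87.78 Hz.

f₀ = 87.78 Hz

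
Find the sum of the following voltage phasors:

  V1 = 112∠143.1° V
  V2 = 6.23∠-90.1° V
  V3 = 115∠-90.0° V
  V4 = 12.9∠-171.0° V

Step 1 — Convert each phasor to rectangular form:
  V1 = 112·(cos(143.1°) + j·sin(143.1°)) = -89.56 + j67.25 V
  V2 = 6.23·(cos(-90.1°) + j·sin(-90.1°)) = -0.01087 - j6.23 V
  V3 = 115·(cos(-90.0°) + j·sin(-90.0°)) = 0 - j115 V
  V4 = 12.9·(cos(-171.0°) + j·sin(-171.0°)) = -12.74 - j2.018 V
Step 2 — Sum components: V_total = -102.3 - j56 V.
Step 3 — Convert to polar: |V_total| = 116.6 V, ∠V_total = -151.3°.

V_total = 116.6∠-151.3° V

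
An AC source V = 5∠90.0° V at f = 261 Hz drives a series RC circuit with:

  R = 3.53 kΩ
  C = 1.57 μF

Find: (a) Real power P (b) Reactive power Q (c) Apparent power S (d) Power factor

Step 1 — Angular frequency: ω = 2π·f = 2π·261 = 1640 rad/s.
Step 2 — Component impedances:
  R: Z = R = 3530 Ω
  C: Z = 1/(jωC) = -j/(ω·C) = 0 - j388.4 Ω
Step 3 — Series combination: Z_total = R + C = 3530 - j388.4 Ω = 3551∠-6.3° Ω.
Step 4 — Source phasor: V = 5∠90.0° V = 0 + j5 V.
Step 5 — Current: I = V / Z = -0.000154 + j0.001399 A = 0.001408∠96.3° A.
Step 6 — Complex power: S = V·I* = 0.006997 - j0.0007699 VA.
Step 7 — Real power: P = Re(S) = 0.006997 W.
Step 8 — Reactive power: Q = Im(S) = -0.0007699 VAR.
Step 9 — Apparent power: |S| = 0.00704 VA.
Step 10 — Power factor: PF = P/|S| = 0.994 (leading).

(a) P = 0.006997 W  (b) Q = -0.0007699 VAR  (c) S = 0.00704 VA  (d) PF = 0.994 (leading)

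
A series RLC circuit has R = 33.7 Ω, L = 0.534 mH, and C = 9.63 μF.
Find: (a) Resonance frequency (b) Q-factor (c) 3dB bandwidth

Step 1 — Resonance: ω₀ = 1/√(LC) = 1/√(0.000534·9.63e-06) = 1.394e+04 rad/s.
Step 2 — f₀ = ω₀/(2π) = 2219 Hz.
Step 3 — Series Q: Q = ω₀L/R = 1.394e+04·0.000534/33.7 = 0.221.
Step 4 — Bandwidth: Δω = ω₀/Q = 6.311e+04 rad/s; BW = Δω/(2π) = 1.004e+04 Hz.

(a) f₀ = 2219 Hz  (b) Q = 0.221  (c) BW = 1.004e+04 Hz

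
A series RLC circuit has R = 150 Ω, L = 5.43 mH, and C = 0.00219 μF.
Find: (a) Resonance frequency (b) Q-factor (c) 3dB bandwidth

Step 1 — Resonance: ω₀ = 1/√(LC) = 1/√(0.00543·2.19e-09) = 2.9e+05 rad/s.
Step 2 — f₀ = ω₀/(2π) = 4.615e+04 Hz.
Step 3 — Series Q: Q = ω₀L/R = 2.9e+05·0.00543/150 = 10.5.
Step 4 — Bandwidth: Δω = ω₀/Q = 2.762e+04 rad/s; BW = Δω/(2π) = 4397 Hz.

(a) f₀ = 4.615e+04 Hz  (b) Q = 10.5  (c) BW = 4397 Hz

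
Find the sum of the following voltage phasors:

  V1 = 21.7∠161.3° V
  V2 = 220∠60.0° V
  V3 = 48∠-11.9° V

Step 1 — Convert each phasor to rectangular form:
  V1 = 21.7·(cos(161.3°) + j·sin(161.3°)) = -20.55 + j6.957 V
  V2 = 220·(cos(60.0°) + j·sin(60.0°)) = 110 + j190.5 V
  V3 = 48·(cos(-11.9°) + j·sin(-11.9°)) = 46.97 - j9.898 V
Step 2 — Sum components: V_total = 136.4 + j187.6 V.
Step 3 — Convert to polar: |V_total| = 231.9 V, ∠V_total = 54.0°.

V_total = 231.9∠54.0° V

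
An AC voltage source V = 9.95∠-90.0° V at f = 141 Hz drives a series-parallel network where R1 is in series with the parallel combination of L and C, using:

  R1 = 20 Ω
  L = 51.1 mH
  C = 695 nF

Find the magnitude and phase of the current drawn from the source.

Step 1 — Angular frequency: ω = 2π·f = 2π·141 = 885.9 rad/s.
Step 2 — Component impedances:
  R1: Z = R = 20 Ω
  L: Z = jωL = j·885.9·0.0511 = 0 + j45.27 Ω
  C: Z = 1/(jωC) = -j/(ω·C) = 0 - j1624 Ω
Step 3 — Parallel branch: L || C = 1/(1/L + 1/C) = 0 + j46.57 Ω.
Step 4 — Series with R1: Z_total = R1 + (L || C) = 20 + j46.57 Ω = 50.68∠66.8° Ω.
Step 5 — Source phasor: V = 9.95∠-90.0° V = 0 - j9.95 V.
Step 6 — Ohm's law: I = V / Z_total = (0 - j9.95) / (20 + j46.57) = -0.1804 - j0.07747 A.
Step 7 — Convert to polar: |I| = 0.1963 A, ∠I = -156.8°.

I = 0.1963∠-156.8° A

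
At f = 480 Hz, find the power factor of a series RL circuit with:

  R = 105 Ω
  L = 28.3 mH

Step 1 — Angular frequency: ω = 2π·f = 2π·480 = 3016 rad/s.
Step 2 — Component impedances:
  R: Z = R = 105 Ω
  L: Z = jωL = j·3016·0.0283 = 0 + j85.35 Ω
Step 3 — Series combination: Z_total = R + L = 105 + j85.35 Ω = 135.3∠39.1° Ω.
Step 4 — Power factor: PF = cos(φ) = Re(Z)/|Z| = 105/135.31 = 0.776.
Step 5 — Type: Im(Z) = 85.35 ⇒ lagging (phase φ = 39.1°).

PF = 0.776 (lagging, φ = 39.1°)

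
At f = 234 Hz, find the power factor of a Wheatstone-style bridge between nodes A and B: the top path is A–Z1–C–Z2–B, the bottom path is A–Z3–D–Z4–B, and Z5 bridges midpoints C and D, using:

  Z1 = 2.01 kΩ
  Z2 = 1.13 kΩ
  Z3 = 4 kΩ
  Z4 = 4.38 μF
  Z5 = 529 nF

Step 1 — Angular frequency: ω = 2π·f = 2π·234 = 1470 rad/s.
Step 2 — Component impedances:
  Z1: Z = R = 2010 Ω
  Z2: Z = R = 1130 Ω
  Z3: Z = R = 4000 Ω
  Z4: Z = 1/(jωC) = -j/(ω·C) = 0 - j155.3 Ω
  Z5: Z = 1/(jωC) = -j/(ω·C) = 0 - j1286 Ω
Step 3 — Bridge requires nodal analysis (the Z5 bridge couples midpoints C and D, so the two paths cannot be reduced to a simple series/parallel combination). Setting node B to ground and injecting 1 A at node A, the 3-node admittance system at A, C, D solves to V_A = Z_AB = 1663 - j247.6 Ω = 1681∠-8.5° Ω.
Step 4 — Power factor: PF = cos(φ) = Re(Z)/|Z| = 1663.1/1681.4 = 0.9891.
Step 5 — Type: Im(Z) = -247.6 ⇒ leading (phase φ = -8.5°).

PF = 0.9891 (leading, φ = -8.5°)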